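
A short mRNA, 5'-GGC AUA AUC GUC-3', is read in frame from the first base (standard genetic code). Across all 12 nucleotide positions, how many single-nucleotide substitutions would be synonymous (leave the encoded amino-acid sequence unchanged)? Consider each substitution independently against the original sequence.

Codon 1 (GGC, Gly): 3 synonymous substitutions.
Codon 2 (AUA, Ile): 2 synonymous substitutions.
Codon 3 (AUC, Ile): 2 synonymous substitutions.
Codon 4 (GUC, Val): 3 synonymous substitutions.
Total: 3 + 2 + 2 + 3 = 10.

10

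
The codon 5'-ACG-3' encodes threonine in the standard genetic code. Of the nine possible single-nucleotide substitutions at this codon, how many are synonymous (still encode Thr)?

3

Position 1: none → 0 synonymous.
Position 2: none → 0 synonymous.
Position 3: ACT, ACC, ACA → 3 synonymous.
Total: 0 + 0 + 3 = 3.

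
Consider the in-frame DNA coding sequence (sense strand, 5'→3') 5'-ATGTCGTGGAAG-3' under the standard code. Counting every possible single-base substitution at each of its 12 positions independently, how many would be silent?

Codon 1 (ATG, Met): 0 synonymous substitutions.
Codon 2 (TCG, Ser): 3 synonymous substitutions.
Codon 3 (TGG, Trp): 0 synonymous substitutions.
Codon 4 (AAG, Lys): 1 synonymous substitution.
Total: 0 + 3 + 0 + 1 = 4.

4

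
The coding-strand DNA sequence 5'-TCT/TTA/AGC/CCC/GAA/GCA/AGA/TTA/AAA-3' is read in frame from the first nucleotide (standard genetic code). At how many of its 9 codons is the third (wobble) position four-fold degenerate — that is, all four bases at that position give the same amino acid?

Codon 1 TCT (Ser): third position 4-fold.
Codon 2 TTA (Leu): third position 2-fold.
Codon 3 AGC (Ser): third position 2-fold.
Codon 4 CCC (Pro): third position 4-fold.
Codon 5 GAA (Glu): third position 2-fold.
Codon 6 GCA (Ala): third position 4-fold.
Codon 7 AGA (Arg): third position 2-fold.
Codon 8 TTA (Leu): third position 2-fold.
Codon 9 AAA (Lys): third position 2-fold.
Four-fold degenerate third positions: 3.

3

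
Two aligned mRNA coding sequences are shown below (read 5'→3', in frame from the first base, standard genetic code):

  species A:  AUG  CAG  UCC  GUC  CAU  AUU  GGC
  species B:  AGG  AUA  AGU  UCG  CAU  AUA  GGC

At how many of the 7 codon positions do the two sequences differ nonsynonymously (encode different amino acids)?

Codon 1: AUG Met / AGG Arg — nonsynonymous.
Codon 2: CAG Gln / AUA Ile — nonsynonymous.
Codon 3: UCC Ser / AGU Ser — synonymous.
Codon 4: GUC Val / UCG Ser — nonsynonymous.
Codon 5: CAU His / CAU His — identical.
Codon 6: AUU Ile / AUA Ile — synonymous.
Codon 7: GGC Gly / GGC Gly — identical.
Nonsynonymous differences: 3.

3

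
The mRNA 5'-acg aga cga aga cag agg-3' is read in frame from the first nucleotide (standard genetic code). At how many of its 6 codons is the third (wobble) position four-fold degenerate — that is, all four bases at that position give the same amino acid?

Codon 1 ACG (Thr): third position 4-fold.
Codon 2 AGA (Arg): third position 2-fold.
Codon 3 CGA (Arg): third position 4-fold.
Codon 4 AGA (Arg): third position 2-fold.
Codon 5 CAG (Gln): third position 2-fold.
Codon 6 AGG (Arg): third position 2-fold.
Four-fold degenerate third positions: 2.

2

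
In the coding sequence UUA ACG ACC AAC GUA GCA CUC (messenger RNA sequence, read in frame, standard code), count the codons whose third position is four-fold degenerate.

5

Codon 1 UUA (Leu): third position 2-fold.
Codon 2 ACG (Thr): third position 4-fold.
Codon 3 ACC (Thr): third position 4-fold.
Codon 4 AAC (Asn): third position 2-fold.
Codon 5 GUA (Val): third position 4-fold.
Codon 6 GCA (Ala): third position 4-fold.
Codon 7 CUC (Leu): third position 4-fold.
Four-fold degenerate third positions: 5.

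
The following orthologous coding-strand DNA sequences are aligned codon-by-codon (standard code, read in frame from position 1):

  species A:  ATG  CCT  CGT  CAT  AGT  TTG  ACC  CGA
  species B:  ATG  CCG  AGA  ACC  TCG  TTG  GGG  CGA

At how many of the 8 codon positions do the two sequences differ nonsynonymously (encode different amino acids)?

Codon 1: ATG Met / ATG Met — identical.
Codon 2: CCT Pro / CCG Pro — synonymous.
Codon 3: CGT Arg / AGA Arg — synonymous.
Codon 4: CAT His / ACC Thr — nonsynonymous.
Codon 5: AGT Ser / TCG Ser — synonymous.
Codon 6: TTG Leu / TTG Leu — identical.
Codon 7: ACC Thr / GGG Gly — nonsynonymous.
Codon 8: CGA Arg / CGA Arg — identical.
Nonsynonymous differences: 2.

2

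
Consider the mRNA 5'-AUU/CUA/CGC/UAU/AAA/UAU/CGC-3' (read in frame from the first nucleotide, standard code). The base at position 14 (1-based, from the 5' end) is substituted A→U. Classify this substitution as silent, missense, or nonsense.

Position 14 falls in codon 5: AAA → Lys.
After the substitution the codon is AUA → Ile.
Lys ≠ Ile, so this is a missense mutation.

missense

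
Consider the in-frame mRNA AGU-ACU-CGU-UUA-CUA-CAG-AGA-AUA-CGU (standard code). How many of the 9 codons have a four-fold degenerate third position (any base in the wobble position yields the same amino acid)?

4

Codon 1 AGU (Ser): third position 2-fold.
Codon 2 ACU (Thr): third position 4-fold.
Codon 3 CGU (Arg): third position 4-fold.
Codon 4 UUA (Leu): third position 2-fold.
Codon 5 CUA (Leu): third position 4-fold.
Codon 6 CAG (Gln): third position 2-fold.
Codon 7 AGA (Arg): third position 2-fold.
Codon 8 AUA (Ile): third position 3-fold.
Codon 9 CGU (Arg): third position 4-fold.
Four-fold degenerate third positions: 4.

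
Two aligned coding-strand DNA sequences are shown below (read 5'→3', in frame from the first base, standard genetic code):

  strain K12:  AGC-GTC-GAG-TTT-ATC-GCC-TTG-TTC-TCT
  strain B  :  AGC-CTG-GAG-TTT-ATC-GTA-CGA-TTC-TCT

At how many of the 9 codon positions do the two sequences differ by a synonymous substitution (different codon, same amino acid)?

Codon 1: AGC Ser / AGC Ser — identical.
Codon 2: GTC Val / CTG Leu — nonsynonymous.
Codon 3: GAG Glu / GAG Glu — identical.
Codon 4: TTT Phe / TTT Phe — identical.
Codon 5: ATC Ile / ATC Ile — identical.
Codon 6: GCC Ala / GTA Val — nonsynonymous.
Codon 7: TTG Leu / CGA Arg — nonsynonymous.
Codon 8: TTC Phe / TTC Phe — identical.
Codon 9: TCT Ser / TCT Ser — identical.
Synonymous differences: 0.

0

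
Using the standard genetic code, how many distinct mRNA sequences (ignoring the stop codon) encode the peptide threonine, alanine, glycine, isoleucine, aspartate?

Thr: 4 codons.
Ala: 4 codons.
Gly: 4 codons.
Ile: 3 codons.
Asp: 2 codons.
4 × 4 × 4 × 3 × 2 = 384.

384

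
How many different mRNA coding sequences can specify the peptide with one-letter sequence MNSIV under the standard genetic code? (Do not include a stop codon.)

Met: 1 codon.
Asn: 2 codons.
Ser: 6 codons.
Ile: 3 codons.
Val: 4 codons.
1 × 2 × 6 × 3 × 4 = 144.

144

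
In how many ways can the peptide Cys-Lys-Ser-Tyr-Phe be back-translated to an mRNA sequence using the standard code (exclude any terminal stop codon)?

Cys: 2 codons.
Lys: 2 codons.
Ser: 6 codons.
Tyr: 2 codons.
Phe: 2 codons.
2 × 2 × 6 × 2 × 2 = 96.

96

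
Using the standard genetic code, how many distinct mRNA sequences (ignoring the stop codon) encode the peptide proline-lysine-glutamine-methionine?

Pro: 4 codons.
Lys: 2 codons.
Gln: 2 codons.
Met: 1 codon.
4 × 2 × 2 × 1 = 16.

16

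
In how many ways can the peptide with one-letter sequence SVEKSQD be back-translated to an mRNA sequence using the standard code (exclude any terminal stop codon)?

2304

Ser: 6 codons.
Val: 4 codons.
Glu: 2 codons.
Lys: 2 codons.
Ser: 6 codons.
Gln: 2 codons.
Asp: 2 codons.
6 × 4 × 2 × 2 × 6 × 2 × 2 = 2304.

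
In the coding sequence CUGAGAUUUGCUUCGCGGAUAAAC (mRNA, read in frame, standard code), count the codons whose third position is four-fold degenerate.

Codon 1 CUG (Leu): third position 4-fold.
Codon 2 AGA (Arg): third position 2-fold.
Codon 3 UUU (Phe): third position 2-fold.
Codon 4 GCU (Ala): third position 4-fold.
Codon 5 UCG (Ser): third position 4-fold.
Codon 6 CGG (Arg): third position 4-fold.
Codon 7 AUA (Ile): third position 3-fold.
Codon 8 AAC (Asn): third position 2-fold.
Four-fold degenerate third positions: 4.

4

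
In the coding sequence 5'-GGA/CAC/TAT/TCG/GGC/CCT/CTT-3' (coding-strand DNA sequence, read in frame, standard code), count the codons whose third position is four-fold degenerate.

Codon 1 GGA (Gly): third position 4-fold.
Codon 2 CAC (His): third position 2-fold.
Codon 3 TAT (Tyr): third position 2-fold.
Codon 4 TCG (Ser): third position 4-fold.
Codon 5 GGC (Gly): third position 4-fold.
Codon 6 CCT (Pro): third position 4-fold.
Codon 7 CTT (Leu): third position 4-fold.
Four-fold degenerate third positions: 5.

5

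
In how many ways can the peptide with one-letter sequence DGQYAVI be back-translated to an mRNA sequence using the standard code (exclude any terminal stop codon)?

1536

Asp: 2 codons.
Gly: 4 codons.
Gln: 2 codons.
Tyr: 2 codons.
Ala: 4 codons.
Val: 4 codons.
Ile: 3 codons.
2 × 4 × 2 × 2 × 4 × 4 × 3 = 1536.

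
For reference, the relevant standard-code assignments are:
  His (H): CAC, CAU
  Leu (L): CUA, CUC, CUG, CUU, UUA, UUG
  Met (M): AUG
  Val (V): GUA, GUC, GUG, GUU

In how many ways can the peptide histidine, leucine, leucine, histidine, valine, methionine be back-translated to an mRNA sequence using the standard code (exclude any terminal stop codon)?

His: 2 codons.
Leu: 6 codons.
Leu: 6 codons.
His: 2 codons.
Val: 4 codons.
Met: 1 codon.
2 × 6 × 6 × 2 × 4 × 1 = 576.

576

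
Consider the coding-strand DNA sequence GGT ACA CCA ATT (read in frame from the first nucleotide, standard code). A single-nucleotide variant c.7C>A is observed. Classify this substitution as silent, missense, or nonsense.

missense

Position 7 falls in codon 3: CCA → Pro.
After the substitution the codon is ACA → Thr.
Pro ≠ Thr, so this is a missense mutation.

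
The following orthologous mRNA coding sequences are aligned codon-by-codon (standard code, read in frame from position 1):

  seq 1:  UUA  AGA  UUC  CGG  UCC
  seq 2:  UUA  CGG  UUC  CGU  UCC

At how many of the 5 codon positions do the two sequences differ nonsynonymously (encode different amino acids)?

Codon 1: UUA Leu / UUA Leu — identical.
Codon 2: AGA Arg / CGG Arg — synonymous.
Codon 3: UUC Phe / UUC Phe — identical.
Codon 4: CGG Arg / CGU Arg — synonymous.
Codon 5: UCC Ser / UCC Ser — identical.
Nonsynonymous differences: 0.

0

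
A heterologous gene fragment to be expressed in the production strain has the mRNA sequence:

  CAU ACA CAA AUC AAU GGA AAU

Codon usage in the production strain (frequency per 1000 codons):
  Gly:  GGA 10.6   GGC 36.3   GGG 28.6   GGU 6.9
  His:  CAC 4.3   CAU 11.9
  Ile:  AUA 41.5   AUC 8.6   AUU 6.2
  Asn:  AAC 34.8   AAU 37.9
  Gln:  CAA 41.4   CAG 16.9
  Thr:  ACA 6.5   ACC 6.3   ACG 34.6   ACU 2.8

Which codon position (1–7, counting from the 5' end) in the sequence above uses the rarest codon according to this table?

Codon 1 CAU (His): 11.9 per 1000.
Codon 2 ACA (Thr): 6.5 per 1000.
Codon 3 CAA (Gln): 41.4 per 1000.
Codon 4 AUC (Ile): 8.6 per 1000.
Codon 5 AAU (Asn): 37.9 per 1000.
Codon 6 GGA (Gly): 10.6 per 1000.
Codon 7 AAU (Asn): 37.9 per 1000.
Lowest frequency is 6.5 at codon 2.

2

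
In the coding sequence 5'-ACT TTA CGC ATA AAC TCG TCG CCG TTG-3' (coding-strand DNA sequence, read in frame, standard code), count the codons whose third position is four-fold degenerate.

5

Codon 1 ACT (Thr): third position 4-fold.
Codon 2 TTA (Leu): third position 2-fold.
Codon 3 CGC (Arg): third position 4-fold.
Codon 4 ATA (Ile): third position 3-fold.
Codon 5 AAC (Asn): third position 2-fold.
Codon 6 TCG (Ser): third position 4-fold.
Codon 7 TCG (Ser): third position 4-fold.
Codon 8 CCG (Pro): third position 4-fold.
Codon 9 TTG (Leu): third position 2-fold.
Four-fold degenerate third positions: 5.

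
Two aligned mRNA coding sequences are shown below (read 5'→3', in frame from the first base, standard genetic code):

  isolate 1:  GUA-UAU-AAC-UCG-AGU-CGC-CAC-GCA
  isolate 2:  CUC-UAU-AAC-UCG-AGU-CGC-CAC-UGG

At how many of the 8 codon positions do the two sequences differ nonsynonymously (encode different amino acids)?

Codon 1: GUA Val / CUC Leu — nonsynonymous.
Codon 2: UAU Tyr / UAU Tyr — identical.
Codon 3: AAC Asn / AAC Asn — identical.
Codon 4: UCG Ser / UCG Ser — identical.
Codon 5: AGU Ser / AGU Ser — identical.
Codon 6: CGC Arg / CGC Arg — identical.
Codon 7: CAC His / CAC His — identical.
Codon 8: GCA Ala / UGG Trp — nonsynonymous.
Nonsynonymous differences: 2.

2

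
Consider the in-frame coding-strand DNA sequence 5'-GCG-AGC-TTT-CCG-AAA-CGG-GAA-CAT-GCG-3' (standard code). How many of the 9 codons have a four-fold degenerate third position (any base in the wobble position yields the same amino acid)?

4

Codon 1 GCG (Ala): third position 4-fold.
Codon 2 AGC (Ser): third position 2-fold.
Codon 3 TTT (Phe): third position 2-fold.
Codon 4 CCG (Pro): third position 4-fold.
Codon 5 AAA (Lys): third position 2-fold.
Codon 6 CGG (Arg): third position 4-fold.
Codon 7 GAA (Glu): third position 2-fold.
Codon 8 CAT (His): third position 2-fold.
Codon 9 GCG (Ala): third position 4-fold.
Four-fold degenerate third positions: 4.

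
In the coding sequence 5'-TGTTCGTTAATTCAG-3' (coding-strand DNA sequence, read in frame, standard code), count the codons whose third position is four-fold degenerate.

1

Codon 1 TGT (Cys): third position 2-fold.
Codon 2 TCG (Ser): third position 4-fold.
Codon 3 TTA (Leu): third position 2-fold.
Codon 4 ATT (Ile): third position 3-fold.
Codon 5 CAG (Gln): third position 2-fold.
Four-fold degenerate third positions: 1.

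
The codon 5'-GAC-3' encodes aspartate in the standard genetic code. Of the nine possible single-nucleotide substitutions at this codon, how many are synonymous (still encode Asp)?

Position 1: none → 0 synonymous.
Position 2: none → 0 synonymous.
Position 3: GAU → 1 synonymous.
Total: 0 + 0 + 1 = 1.

1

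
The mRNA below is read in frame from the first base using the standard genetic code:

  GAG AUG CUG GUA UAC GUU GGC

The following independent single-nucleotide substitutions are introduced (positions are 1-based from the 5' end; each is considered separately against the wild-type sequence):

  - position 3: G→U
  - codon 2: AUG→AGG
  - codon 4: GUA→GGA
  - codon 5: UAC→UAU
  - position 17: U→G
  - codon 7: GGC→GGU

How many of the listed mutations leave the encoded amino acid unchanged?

2

Codon 1: GAG (Glu) → GAU (Asp) — missense.
Codon 2: AUG (Met) → AGG (Arg) — missense.
Codon 4: GUA (Val) → GGA (Gly) — missense.
Codon 5: UAC (Tyr) → UAU (Tyr) — synonymous.
Codon 6: GUU (Val) → GGU (Gly) — missense.
Codon 7: GGC (Gly) → GGU (Gly) — synonymous.
Synonymous: 2 of 6.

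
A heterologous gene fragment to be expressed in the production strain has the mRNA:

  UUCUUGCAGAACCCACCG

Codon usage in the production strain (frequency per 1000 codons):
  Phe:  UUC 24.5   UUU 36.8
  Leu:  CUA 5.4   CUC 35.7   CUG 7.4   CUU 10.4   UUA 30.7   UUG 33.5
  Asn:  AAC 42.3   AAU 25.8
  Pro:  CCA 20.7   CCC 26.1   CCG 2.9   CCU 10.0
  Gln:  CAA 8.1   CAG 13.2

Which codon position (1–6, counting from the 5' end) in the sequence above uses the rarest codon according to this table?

Codon 1 UUC (Phe): 24.5 per 1000.
Codon 2 UUG (Leu): 33.5 per 1000.
Codon 3 CAG (Gln): 13.2 per 1000.
Codon 4 AAC (Asn): 42.3 per 1000.
Codon 5 CCA (Pro): 20.7 per 1000.
Codon 6 CCG (Pro): 2.9 per 1000.
Lowest frequency is 2.9 at codon 6.

6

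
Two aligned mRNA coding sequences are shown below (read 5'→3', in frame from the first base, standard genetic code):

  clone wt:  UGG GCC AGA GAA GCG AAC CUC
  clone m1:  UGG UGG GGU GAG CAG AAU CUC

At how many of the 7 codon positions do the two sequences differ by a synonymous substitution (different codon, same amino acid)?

Codon 1: UGG Trp / UGG Trp — identical.
Codon 2: GCC Ala / UGG Trp — nonsynonymous.
Codon 3: AGA Arg / GGU Gly — nonsynonymous.
Codon 4: GAA Glu / GAG Glu — synonymous.
Codon 5: GCG Ala / CAG Gln — nonsynonymous.
Codon 6: AAC Asn / AAU Asn — synonymous.
Codon 7: CUC Leu / CUC Leu — identical.
Synonymous differences: 2.

2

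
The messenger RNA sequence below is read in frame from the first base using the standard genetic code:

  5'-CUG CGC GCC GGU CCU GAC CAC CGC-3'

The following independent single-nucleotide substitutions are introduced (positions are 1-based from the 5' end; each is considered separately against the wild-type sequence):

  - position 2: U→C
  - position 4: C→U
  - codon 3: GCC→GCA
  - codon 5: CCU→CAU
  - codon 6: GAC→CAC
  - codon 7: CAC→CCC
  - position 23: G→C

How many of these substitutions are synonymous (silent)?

Codon 1: CUG (Leu) → CCG (Pro) — missense.
Codon 2: CGC (Arg) → UGC (Cys) — missense.
Codon 3: GCC (Ala) → GCA (Ala) — synonymous.
Codon 5: CCU (Pro) → CAU (His) — missense.
Codon 6: GAC (Asp) → CAC (His) — missense.
Codon 7: CAC (His) → CCC (Pro) — missense.
Codon 8: CGC (Arg) → CCC (Pro) — missense.
Synonymous: 1 of 7.

1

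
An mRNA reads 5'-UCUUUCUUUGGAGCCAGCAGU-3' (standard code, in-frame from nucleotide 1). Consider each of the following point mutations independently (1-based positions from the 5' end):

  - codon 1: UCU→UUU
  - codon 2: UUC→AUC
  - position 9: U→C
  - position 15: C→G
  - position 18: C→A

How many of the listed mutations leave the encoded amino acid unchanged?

Codon 1: UCU (Ser) → UUU (Phe) — missense.
Codon 2: UUC (Phe) → AUC (Ile) — missense.
Codon 3: UUU (Phe) → UUC (Phe) — synonymous.
Codon 5: GCC (Ala) → GCG (Ala) — synonymous.
Codon 6: AGC (Ser) → AGA (Arg) — missense.
Synonymous: 2 of 5.

2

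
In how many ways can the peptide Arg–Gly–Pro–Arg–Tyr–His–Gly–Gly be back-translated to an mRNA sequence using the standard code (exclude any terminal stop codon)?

36864

Arg: 6 codons.
Gly: 4 codons.
Pro: 4 codons.
Arg: 6 codons.
Tyr: 2 codons.
His: 2 codons.
Gly: 4 codons.
Gly: 4 codons.
6 × 4 × 4 × 6 × 2 × 2 × 4 × 4 = 36864.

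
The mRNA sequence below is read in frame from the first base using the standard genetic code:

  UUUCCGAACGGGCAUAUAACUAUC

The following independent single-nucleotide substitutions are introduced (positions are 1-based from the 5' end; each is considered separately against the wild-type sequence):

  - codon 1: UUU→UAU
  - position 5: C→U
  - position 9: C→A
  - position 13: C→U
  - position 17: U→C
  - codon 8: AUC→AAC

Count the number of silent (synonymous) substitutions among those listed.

Codon 1: UUU (Phe) → UAU (Tyr) — missense.
Codon 2: CCG (Pro) → CUG (Leu) — missense.
Codon 3: AAC (Asn) → AAA (Lys) — missense.
Codon 5: CAU (His) → UAU (Tyr) — missense.
Codon 6: AUA (Ile) → ACA (Thr) — missense.
Codon 8: AUC (Ile) → AAC (Asn) — missense.
Synonymous: 0 of 6.

0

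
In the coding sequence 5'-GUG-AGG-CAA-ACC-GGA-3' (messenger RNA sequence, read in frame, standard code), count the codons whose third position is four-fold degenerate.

3

Codon 1 GUG (Val): third position 4-fold.
Codon 2 AGG (Arg): third position 2-fold.
Codon 3 CAA (Gln): third position 2-fold.
Codon 4 ACC (Thr): third position 4-fold.
Codon 5 GGA (Gly): third position 4-fold.
Four-fold degenerate third positions: 3.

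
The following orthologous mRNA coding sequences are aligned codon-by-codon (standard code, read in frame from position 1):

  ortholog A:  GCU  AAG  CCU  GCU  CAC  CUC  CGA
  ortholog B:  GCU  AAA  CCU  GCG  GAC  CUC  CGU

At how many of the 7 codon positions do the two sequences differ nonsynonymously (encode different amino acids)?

Codon 1: GCU Ala / GCU Ala — identical.
Codon 2: AAG Lys / AAA Lys — synonymous.
Codon 3: CCU Pro / CCU Pro — identical.
Codon 4: GCU Ala / GCG Ala — synonymous.
Codon 5: CAC His / GAC Asp — nonsynonymous.
Codon 6: CUC Leu / CUC Leu — identical.
Codon 7: CGA Arg / CGU Arg — synonymous.
Nonsynonymous differences: 1.

1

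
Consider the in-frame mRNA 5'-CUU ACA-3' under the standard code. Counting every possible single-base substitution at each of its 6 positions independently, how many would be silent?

Codon 1 (CUU, Leu): 3 synonymous substitutions.
Codon 2 (ACA, Thr): 3 synonymous substitutions.
Total: 3 + 3 = 6.

6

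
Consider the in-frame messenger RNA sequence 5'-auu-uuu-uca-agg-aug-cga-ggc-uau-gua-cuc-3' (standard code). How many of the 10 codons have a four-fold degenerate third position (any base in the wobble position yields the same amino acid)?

Codon 1 AUU (Ile): third position 3-fold.
Codon 2 UUU (Phe): third position 2-fold.
Codon 3 UCA (Ser): third position 4-fold.
Codon 4 AGG (Arg): third position 2-fold.
Codon 5 AUG (Met): third position 1-fold.
Codon 6 CGA (Arg): third position 4-fold.
Codon 7 GGC (Gly): third position 4-fold.
Codon 8 UAU (Tyr): third position 2-fold.
Codon 9 GUA (Val): third position 4-fold.
Codon 10 CUC (Leu): third position 4-fold.
Four-fold degenerate third positions: 5.

5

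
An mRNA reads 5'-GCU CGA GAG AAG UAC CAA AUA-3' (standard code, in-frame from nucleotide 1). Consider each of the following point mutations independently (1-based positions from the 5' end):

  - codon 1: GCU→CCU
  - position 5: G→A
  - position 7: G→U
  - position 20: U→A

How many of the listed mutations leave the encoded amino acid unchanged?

0

Codon 1: GCU (Ala) → CCU (Pro) — missense.
Codon 2: CGA (Arg) → CAA (Gln) — missense.
Codon 3: GAG (Glu) → UAG (Stop) — nonsense.
Codon 7: AUA (Ile) → AAA (Lys) — missense.
Synonymous: 0 of 4.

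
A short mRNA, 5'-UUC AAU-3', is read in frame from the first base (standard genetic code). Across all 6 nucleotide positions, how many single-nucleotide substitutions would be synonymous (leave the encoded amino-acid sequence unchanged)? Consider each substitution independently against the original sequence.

2

Codon 1 (UUC, Phe): 1 synonymous substitution.
Codon 2 (AAU, Asn): 1 synonymous substitution.
Total: 1 + 1 = 2.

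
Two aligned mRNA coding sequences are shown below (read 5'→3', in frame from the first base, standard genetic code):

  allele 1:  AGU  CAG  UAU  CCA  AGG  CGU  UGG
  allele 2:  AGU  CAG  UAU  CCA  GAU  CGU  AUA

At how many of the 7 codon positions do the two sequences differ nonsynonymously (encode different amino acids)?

2

Codon 1: AGU Ser / AGU Ser — identical.
Codon 2: CAG Gln / CAG Gln — identical.
Codon 3: UAU Tyr / UAU Tyr — identical.
Codon 4: CCA Pro / CCA Pro — identical.
Codon 5: AGG Arg / GAU Asp — nonsynonymous.
Codon 6: CGU Arg / CGU Arg — identical.
Codon 7: UGG Trp / AUA Ile — nonsynonymous.
Nonsynonymous differences: 2.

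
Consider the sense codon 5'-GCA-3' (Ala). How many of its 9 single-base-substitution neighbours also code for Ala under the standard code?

Position 1: none → 0 synonymous.
Position 2: none → 0 synonymous.
Position 3: GCU, GCC, GCG → 3 synonymous.
Total: 0 + 0 + 3 = 3.

3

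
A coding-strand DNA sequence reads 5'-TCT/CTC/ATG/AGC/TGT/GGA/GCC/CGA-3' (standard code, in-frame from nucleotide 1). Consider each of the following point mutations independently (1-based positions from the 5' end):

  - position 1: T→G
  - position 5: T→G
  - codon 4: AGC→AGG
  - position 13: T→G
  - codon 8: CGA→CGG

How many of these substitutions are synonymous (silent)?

Codon 1: TCT (Ser) → GCT (Ala) — missense.
Codon 2: CTC (Leu) → CGC (Arg) — missense.
Codon 4: AGC (Ser) → AGG (Arg) — missense.
Codon 5: TGT (Cys) → GGT (Gly) — missense.
Codon 8: CGA (Arg) → CGG (Arg) — synonymous.
Synonymous: 1 of 5.

1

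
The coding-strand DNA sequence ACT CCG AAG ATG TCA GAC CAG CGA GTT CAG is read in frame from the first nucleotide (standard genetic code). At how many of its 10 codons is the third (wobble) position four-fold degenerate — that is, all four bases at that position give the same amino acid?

5

Codon 1 ACT (Thr): third position 4-fold.
Codon 2 CCG (Pro): third position 4-fold.
Codon 3 AAG (Lys): third position 2-fold.
Codon 4 ATG (Met): third position 1-fold.
Codon 5 TCA (Ser): third position 4-fold.
Codon 6 GAC (Asp): third position 2-fold.
Codon 7 CAG (Gln): third position 2-fold.
Codon 8 CGA (Arg): third position 4-fold.
Codon 9 GTT (Val): third position 4-fold.
Codon 10 CAG (Gln): third position 2-fold.
Four-fold degenerate third positions: 5.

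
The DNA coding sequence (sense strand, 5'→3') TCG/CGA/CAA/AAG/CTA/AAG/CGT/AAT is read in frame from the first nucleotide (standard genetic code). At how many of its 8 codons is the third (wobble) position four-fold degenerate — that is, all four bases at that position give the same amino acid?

Codon 1 TCG (Ser): third position 4-fold.
Codon 2 CGA (Arg): third position 4-fold.
Codon 3 CAA (Gln): third position 2-fold.
Codon 4 AAG (Lys): third position 2-fold.
Codon 5 CTA (Leu): third position 4-fold.
Codon 6 AAG (Lys): third position 2-fold.
Codon 7 CGT (Arg): third position 4-fold.
Codon 8 AAT (Asn): third position 2-fold.
Four-fold degenerate third positions: 4.

4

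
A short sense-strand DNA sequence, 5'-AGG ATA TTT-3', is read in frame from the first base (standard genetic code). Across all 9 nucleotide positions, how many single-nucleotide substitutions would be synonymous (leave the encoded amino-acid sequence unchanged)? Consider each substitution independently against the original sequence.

Codon 1 (AGG, Arg): 2 synonymous substitutions.
Codon 2 (ATA, Ile): 2 synonymous substitutions.
Codon 3 (TTT, Phe): 1 synonymous substitution.
Total: 2 + 2 + 1 = 5.

5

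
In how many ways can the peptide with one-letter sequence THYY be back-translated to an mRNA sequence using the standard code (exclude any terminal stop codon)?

32

Thr: 4 codons.
His: 2 codons.
Tyr: 2 codons.
Tyr: 2 codons.
4 × 2 × 2 × 2 = 32.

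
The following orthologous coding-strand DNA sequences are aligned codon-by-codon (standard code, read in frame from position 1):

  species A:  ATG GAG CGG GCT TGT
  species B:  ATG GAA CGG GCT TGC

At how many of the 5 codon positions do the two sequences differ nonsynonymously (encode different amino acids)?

0

Codon 1: ATG Met / ATG Met — identical.
Codon 2: GAG Glu / GAA Glu — synonymous.
Codon 3: CGG Arg / CGG Arg — identical.
Codon 4: GCT Ala / GCT Ala — identical.
Codon 5: TGT Cys / TGC Cys — synonymous.
Nonsynonymous differences: 0.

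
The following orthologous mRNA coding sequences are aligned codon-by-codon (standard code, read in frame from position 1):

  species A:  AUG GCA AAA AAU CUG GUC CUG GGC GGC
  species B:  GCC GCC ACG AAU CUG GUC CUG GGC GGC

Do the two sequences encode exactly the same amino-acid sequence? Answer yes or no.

no

Codon 1: AUG Met / GCC Ala — nonsynonymous.
Codon 2: GCA Ala / GCC Ala — synonymous.
Codon 3: AAA Lys / ACG Thr — nonsynonymous.
Codon 4: AAU Asn / AAU Asn — identical.
Codon 5: CUG Leu / CUG Leu — identical.
Codon 6: GUC Val / GUC Val — identical.
Codon 7: CUG Leu / CUG Leu — identical.
Codon 8: GGC Gly / GGC Gly — identical.
Codon 9: GGC Gly / GGC Gly — identical.
Nonsynonymous differences: 2 → different protein.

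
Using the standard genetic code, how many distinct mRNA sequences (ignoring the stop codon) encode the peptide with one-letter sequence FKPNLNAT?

Phe: 2 codons.
Lys: 2 codons.
Pro: 4 codons.
Asn: 2 codons.
Leu: 6 codons.
Asn: 2 codons.
Ala: 4 codons.
Thr: 4 codons.
2 × 2 × 4 × 2 × 6 × 2 × 4 × 4 = 6144.

6144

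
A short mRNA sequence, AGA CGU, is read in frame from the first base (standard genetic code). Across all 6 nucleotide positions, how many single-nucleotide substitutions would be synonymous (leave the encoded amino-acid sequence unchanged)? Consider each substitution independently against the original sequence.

Codon 1 (AGA, Arg): 2 synonymous substitutions.
Codon 2 (CGU, Arg): 3 synonymous substitutions.
Total: 2 + 3 = 5.

5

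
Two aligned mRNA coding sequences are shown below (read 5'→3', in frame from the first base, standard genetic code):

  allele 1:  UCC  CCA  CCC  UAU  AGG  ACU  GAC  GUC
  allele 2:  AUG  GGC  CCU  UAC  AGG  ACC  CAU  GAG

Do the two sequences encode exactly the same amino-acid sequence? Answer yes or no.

no

Codon 1: UCC Ser / AUG Met — nonsynonymous.
Codon 2: CCA Pro / GGC Gly — nonsynonymous.
Codon 3: CCC Pro / CCU Pro — synonymous.
Codon 4: UAU Tyr / UAC Tyr — synonymous.
Codon 5: AGG Arg / AGG Arg — identical.
Codon 6: ACU Thr / ACC Thr — synonymous.
Codon 7: GAC Asp / CAU His — nonsynonymous.
Codon 8: GUC Val / GAG Glu — nonsynonymous.
Nonsynonymous differences: 4 → different protein.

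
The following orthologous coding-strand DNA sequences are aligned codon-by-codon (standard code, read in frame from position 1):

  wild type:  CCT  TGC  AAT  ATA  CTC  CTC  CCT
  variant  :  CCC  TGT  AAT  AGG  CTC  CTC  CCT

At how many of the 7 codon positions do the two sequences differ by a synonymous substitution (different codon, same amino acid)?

Codon 1: CCT Pro / CCC Pro — synonymous.
Codon 2: TGC Cys / TGT Cys — synonymous.
Codon 3: AAT Asn / AAT Asn — identical.
Codon 4: ATA Ile / AGG Arg — nonsynonymous.
Codon 5: CTC Leu / CTC Leu — identical.
Codon 6: CTC Leu / CTC Leu — identical.
Codon 7: CCT Pro / CCT Pro — identical.
Synonymous differences: 2.

2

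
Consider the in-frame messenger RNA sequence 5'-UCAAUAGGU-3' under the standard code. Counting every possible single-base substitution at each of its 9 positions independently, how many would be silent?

Codon 1 (UCA, Ser): 3 synonymous substitutions.
Codon 2 (AUA, Ile): 2 synonymous substitutions.
Codon 3 (GGU, Gly): 3 synonymous substitutions.
Total: 3 + 2 + 3 = 8.

8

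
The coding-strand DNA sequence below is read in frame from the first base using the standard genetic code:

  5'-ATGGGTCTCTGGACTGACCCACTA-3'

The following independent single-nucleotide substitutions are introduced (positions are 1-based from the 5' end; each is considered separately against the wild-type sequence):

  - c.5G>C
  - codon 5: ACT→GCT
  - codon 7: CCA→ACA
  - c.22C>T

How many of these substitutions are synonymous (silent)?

1

Codon 2: GGT (Gly) → GCT (Ala) — missense.
Codon 5: ACT (Thr) → GCT (Ala) — missense.
Codon 7: CCA (Pro) → ACA (Thr) — missense.
Codon 8: CTA (Leu) → TTA (Leu) — synonymous.
Synonymous: 1 of 4.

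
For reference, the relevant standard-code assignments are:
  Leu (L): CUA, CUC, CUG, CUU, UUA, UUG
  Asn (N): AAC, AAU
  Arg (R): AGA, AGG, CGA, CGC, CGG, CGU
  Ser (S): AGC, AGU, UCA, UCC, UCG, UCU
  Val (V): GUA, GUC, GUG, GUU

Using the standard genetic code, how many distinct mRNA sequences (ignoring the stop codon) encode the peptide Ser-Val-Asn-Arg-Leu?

1728

Ser: 6 codons.
Val: 4 codons.
Asn: 2 codons.
Arg: 6 codons.
Leu: 6 codons.
6 × 4 × 2 × 6 × 6 = 1728.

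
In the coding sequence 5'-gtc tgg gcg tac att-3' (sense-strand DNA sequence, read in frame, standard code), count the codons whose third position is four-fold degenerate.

2

Codon 1 GTC (Val): third position 4-fold.
Codon 2 TGG (Trp): third position 1-fold.
Codon 3 GCG (Ala): third position 4-fold.
Codon 4 TAC (Tyr): third position 2-fold.
Codon 5 ATT (Ile): third position 3-fold.
Four-fold degenerate third positions: 2.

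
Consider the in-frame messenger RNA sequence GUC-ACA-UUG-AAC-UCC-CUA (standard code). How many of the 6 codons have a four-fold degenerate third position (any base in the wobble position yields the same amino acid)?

4

Codon 1 GUC (Val): third position 4-fold.
Codon 2 ACA (Thr): third position 4-fold.
Codon 3 UUG (Leu): third position 2-fold.
Codon 4 AAC (Asn): third position 2-fold.
Codon 5 UCC (Ser): third position 4-fold.
Codon 6 CUA (Leu): third position 4-fold.
Four-fold degenerate third positions: 4.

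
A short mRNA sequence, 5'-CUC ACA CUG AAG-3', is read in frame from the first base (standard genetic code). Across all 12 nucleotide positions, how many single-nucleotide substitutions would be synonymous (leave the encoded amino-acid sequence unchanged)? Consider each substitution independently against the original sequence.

Codon 1 (CUC, Leu): 3 synonymous substitutions.
Codon 2 (ACA, Thr): 3 synonymous substitutions.
Codon 3 (CUG, Leu): 4 synonymous substitutions.
Codon 4 (AAG, Lys): 1 synonymous substitution.
Total: 3 + 3 + 4 + 1 = 11.

11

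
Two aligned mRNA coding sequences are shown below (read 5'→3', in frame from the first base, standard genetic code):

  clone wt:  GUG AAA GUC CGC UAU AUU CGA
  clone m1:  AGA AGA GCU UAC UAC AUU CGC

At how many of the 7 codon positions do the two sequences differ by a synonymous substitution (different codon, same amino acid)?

2

Codon 1: GUG Val / AGA Arg — nonsynonymous.
Codon 2: AAA Lys / AGA Arg — nonsynonymous.
Codon 3: GUC Val / GCU Ala — nonsynonymous.
Codon 4: CGC Arg / UAC Tyr — nonsynonymous.
Codon 5: UAU Tyr / UAC Tyr — synonymous.
Codon 6: AUU Ile / AUU Ile — identical.
Codon 7: CGA Arg / CGC Arg — synonymous.
Synonymous differences: 2.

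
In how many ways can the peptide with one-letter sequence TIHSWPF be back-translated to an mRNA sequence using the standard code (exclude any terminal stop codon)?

Thr: 4 codons.
Ile: 3 codons.
His: 2 codons.
Ser: 6 codons.
Trp: 1 codon.
Pro: 4 codons.
Phe: 2 codons.
4 × 3 × 2 × 6 × 1 × 4 × 2 = 1152.

1152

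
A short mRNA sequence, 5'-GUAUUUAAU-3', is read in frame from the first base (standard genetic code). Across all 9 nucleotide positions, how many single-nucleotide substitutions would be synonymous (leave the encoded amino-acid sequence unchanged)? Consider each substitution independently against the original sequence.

Codon 1 (GUA, Val): 3 synonymous substitutions.
Codon 2 (UUU, Phe): 1 synonymous substitution.
Codon 3 (AAU, Asn): 1 synonymous substitution.
Total: 3 + 1 + 1 = 5.

5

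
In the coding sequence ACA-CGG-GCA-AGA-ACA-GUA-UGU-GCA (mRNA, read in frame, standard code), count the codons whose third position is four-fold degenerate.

Codon 1 ACA (Thr): third position 4-fold.
Codon 2 CGG (Arg): third position 4-fold.
Codon 3 GCA (Ala): third position 4-fold.
Codon 4 AGA (Arg): third position 2-fold.
Codon 5 ACA (Thr): third position 4-fold.
Codon 6 GUA (Val): third position 4-fold.
Codon 7 UGU (Cys): third position 2-fold.
Codon 8 GCA (Ala): third position 4-fold.
Four-fold degenerate third positions: 6.

6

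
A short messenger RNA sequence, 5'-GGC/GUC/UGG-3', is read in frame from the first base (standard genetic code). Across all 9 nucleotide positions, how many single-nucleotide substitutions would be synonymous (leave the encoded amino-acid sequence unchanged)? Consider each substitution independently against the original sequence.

6

Codon 1 (GGC, Gly): 3 synonymous substitutions.
Codon 2 (GUC, Val): 3 synonymous substitutions.
Codon 3 (UGG, Trp): 0 synonymous substitutions.
Total: 3 + 3 + 0 = 6.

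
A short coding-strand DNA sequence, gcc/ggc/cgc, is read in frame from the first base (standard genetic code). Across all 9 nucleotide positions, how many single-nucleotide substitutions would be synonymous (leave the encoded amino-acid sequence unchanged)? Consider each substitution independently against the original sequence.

Codon 1 (GCC, Ala): 3 synonymous substitutions.
Codon 2 (GGC, Gly): 3 synonymous substitutions.
Codon 3 (CGC, Arg): 3 synonymous substitutions.
Total: 3 + 3 + 3 = 9.

9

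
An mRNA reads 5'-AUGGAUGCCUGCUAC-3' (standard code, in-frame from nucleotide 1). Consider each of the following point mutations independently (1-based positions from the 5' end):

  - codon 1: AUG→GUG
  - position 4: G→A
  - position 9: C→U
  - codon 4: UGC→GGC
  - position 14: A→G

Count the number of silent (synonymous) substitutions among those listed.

Codon 1: AUG (Met) → GUG (Val) — missense.
Codon 2: GAU (Asp) → AAU (Asn) — missense.
Codon 3: GCC (Ala) → GCU (Ala) — synonymous.
Codon 4: UGC (Cys) → GGC (Gly) — missense.
Codon 5: UAC (Tyr) → UGC (Cys) — missense.
Synonymous: 1 of 5.

1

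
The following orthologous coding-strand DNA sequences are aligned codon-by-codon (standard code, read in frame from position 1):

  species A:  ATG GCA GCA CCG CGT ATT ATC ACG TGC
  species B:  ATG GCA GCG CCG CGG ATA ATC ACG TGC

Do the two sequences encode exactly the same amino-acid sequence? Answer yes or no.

Codon 1: ATG Met / ATG Met — identical.
Codon 2: GCA Ala / GCA Ala — identical.
Codon 3: GCA Ala / GCG Ala — synonymous.
Codon 4: CCG Pro / CCG Pro — identical.
Codon 5: CGT Arg / CGG Arg — synonymous.
Codon 6: ATT Ile / ATA Ile — synonymous.
Codon 7: ATC Ile / ATC Ile — identical.
Codon 8: ACG Thr / ACG Thr — identical.
Codon 9: TGC Cys / TGC Cys — identical.
Nonsynonymous differences: 0 → same protein.

yes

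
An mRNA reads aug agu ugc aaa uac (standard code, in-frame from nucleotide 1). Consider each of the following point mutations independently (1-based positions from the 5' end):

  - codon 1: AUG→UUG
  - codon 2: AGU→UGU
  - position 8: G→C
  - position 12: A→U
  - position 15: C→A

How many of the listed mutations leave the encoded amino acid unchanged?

Codon 1: AUG (Met) → UUG (Leu) — missense.
Codon 2: AGU (Ser) → UGU (Cys) — missense.
Codon 3: UGC (Cys) → UCC (Ser) — missense.
Codon 4: AAA (Lys) → AAU (Asn) — missense.
Codon 5: UAC (Tyr) → UAA (Stop) — nonsense.
Synonymous: 0 of 5.

0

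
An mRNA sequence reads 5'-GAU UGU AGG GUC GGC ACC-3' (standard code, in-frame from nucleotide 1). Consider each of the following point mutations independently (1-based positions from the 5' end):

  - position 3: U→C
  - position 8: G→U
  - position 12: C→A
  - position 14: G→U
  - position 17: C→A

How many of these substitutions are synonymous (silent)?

Codon 1: GAU (Asp) → GAC (Asp) — synonymous.
Codon 3: AGG (Arg) → AUG (Met) — missense.
Codon 4: GUC (Val) → GUA (Val) — synonymous.
Codon 5: GGC (Gly) → GUC (Val) — missense.
Codon 6: ACC (Thr) → AAC (Asn) — missense.
Synonymous: 2 of 5.

2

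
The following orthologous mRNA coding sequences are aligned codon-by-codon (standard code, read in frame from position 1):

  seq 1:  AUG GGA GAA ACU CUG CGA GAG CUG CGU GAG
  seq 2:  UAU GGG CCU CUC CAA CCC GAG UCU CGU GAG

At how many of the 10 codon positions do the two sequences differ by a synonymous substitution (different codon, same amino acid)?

1

Codon 1: AUG Met / UAU Tyr — nonsynonymous.
Codon 2: GGA Gly / GGG Gly — synonymous.
Codon 3: GAA Glu / CCU Pro — nonsynonymous.
Codon 4: ACU Thr / CUC Leu — nonsynonymous.
Codon 5: CUG Leu / CAA Gln — nonsynonymous.
Codon 6: CGA Arg / CCC Pro — nonsynonymous.
Codon 7: GAG Glu / GAG Glu — identical.
Codon 8: CUG Leu / UCU Ser — nonsynonymous.
Codon 9: CGU Arg / CGU Arg — identical.
Codon 10: GAG Glu / GAG Glu — identical.
Synonymous differences: 1.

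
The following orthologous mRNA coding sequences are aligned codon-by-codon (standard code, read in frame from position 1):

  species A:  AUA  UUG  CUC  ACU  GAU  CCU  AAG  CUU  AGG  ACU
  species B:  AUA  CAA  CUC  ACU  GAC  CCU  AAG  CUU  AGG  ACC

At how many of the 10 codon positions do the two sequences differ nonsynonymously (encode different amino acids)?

1

Codon 1: AUA Ile / AUA Ile — identical.
Codon 2: UUG Leu / CAA Gln — nonsynonymous.
Codon 3: CUC Leu / CUC Leu — identical.
Codon 4: ACU Thr / ACU Thr — identical.
Codon 5: GAU Asp / GAC Asp — synonymous.
Codon 6: CCU Pro / CCU Pro — identical.
Codon 7: AAG Lys / AAG Lys — identical.
Codon 8: CUU Leu / CUU Leu — identical.
Codon 9: AGG Arg / AGG Arg — identical.
Codon 10: ACU Thr / ACC Thr — synonymous.
Nonsynonymous differences: 1.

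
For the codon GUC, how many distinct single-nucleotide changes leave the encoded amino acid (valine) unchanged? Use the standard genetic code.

3

Position 1: none → 0 synonymous.
Position 2: none → 0 synonymous.
Position 3: GUU, GUA, GUG → 3 synonymous.
Total: 0 + 0 + 3 = 3.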